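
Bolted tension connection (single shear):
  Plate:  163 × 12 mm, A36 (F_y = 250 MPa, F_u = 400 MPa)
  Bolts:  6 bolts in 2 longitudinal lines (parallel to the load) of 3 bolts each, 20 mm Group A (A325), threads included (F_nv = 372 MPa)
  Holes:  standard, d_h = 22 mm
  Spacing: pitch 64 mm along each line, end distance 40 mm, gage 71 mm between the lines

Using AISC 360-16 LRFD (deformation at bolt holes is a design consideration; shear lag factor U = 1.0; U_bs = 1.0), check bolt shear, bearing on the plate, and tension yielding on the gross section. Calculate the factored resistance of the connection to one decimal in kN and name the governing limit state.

440.1 kN (gross-section yield governs)

Bolt shear: A_b = π(20)²/4 = 314.16 mm². φR_n = 0.75 × 372 × 314.16 × 6 × 1 = 525.9 kN.
Bearing (12 mm plate, F_u = 400 MPa): end bolts L_c = 40 − 22/2 = 29, R_n = min(1.2×29×12×400, 2.4×20×12×400) = 167.04 kN/bolt; interior L_c = 64 − 22 = 42, R_n = 230.4 kN/bolt. φR_n = 0.75 × (2×167.04 + 4×230.4) = 941.8 kN.
Tension yield (gross): A_g = 163×12 = 1956 mm². φR_n = 0.90 × 250 × 1956 = 440.1 kN.
Governing: min(525.9, 941.8, 440.1) = 440.1 kN → gross-section yield.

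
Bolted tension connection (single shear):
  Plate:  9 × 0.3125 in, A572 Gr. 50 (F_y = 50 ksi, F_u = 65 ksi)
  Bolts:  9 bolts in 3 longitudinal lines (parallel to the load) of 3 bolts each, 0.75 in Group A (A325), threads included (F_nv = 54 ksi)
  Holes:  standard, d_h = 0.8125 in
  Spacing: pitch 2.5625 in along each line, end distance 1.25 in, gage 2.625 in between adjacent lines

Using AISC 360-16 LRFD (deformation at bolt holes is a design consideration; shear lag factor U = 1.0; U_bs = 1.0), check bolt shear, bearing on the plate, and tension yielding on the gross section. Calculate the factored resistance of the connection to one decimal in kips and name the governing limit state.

126.6 kips (gross-section yield governs)

Bolt shear: A_b = π(0.75)²/4 = 0.44179 in². φR_n = 0.75 × 54 × 0.44179 × 9 × 1 = 161.0 kips.
Bearing (0.3125 in plate, F_u = 65 ksi): end bolts L_c = 1.25 − 0.8125/2 = 0.84375, R_n = min(1.2×0.84375×0.3125×65, 2.4×0.75×0.3125×65) = 20.566 kips/bolt; interior L_c = 2.5625 − 0.8125 = 1.75, R_n = 36.563 kips/bolt. φR_n = 0.75 × (3×20.566 + 6×36.563) = 210.8 kips.
Tension yield (gross): A_g = 9×0.3125 = 2.8125 in². φR_n = 0.90 × 50 × 2.8125 = 126.6 kips.
Governing: min(161.0, 210.8, 126.6) = 126.6 kips → gross-section yield.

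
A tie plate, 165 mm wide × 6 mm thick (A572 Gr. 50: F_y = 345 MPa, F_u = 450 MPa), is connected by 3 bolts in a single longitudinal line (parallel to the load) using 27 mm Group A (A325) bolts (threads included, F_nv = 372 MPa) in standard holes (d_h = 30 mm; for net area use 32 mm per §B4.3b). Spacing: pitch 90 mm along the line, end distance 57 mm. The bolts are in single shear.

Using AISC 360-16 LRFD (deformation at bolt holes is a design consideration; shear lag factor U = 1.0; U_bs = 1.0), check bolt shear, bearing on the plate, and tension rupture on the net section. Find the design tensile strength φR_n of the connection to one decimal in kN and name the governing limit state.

Bolt shear: A_b = π(27)²/4 = 572.56 mm². φR_n = 0.75 × 372 × 572.56 × 3 × 1 = 479.2 kN.
Bearing (6 mm plate, F_u = 450 MPa): end bolts L_c = 57 − 30/2 = 42, R_n = min(1.2×42×6×450, 2.4×27×6×450) = 136.08 kN/bolt; interior L_c = 90 − 30 = 60, R_n = 174.96 kN/bolt. φR_n = 0.75 × (1×136.08 + 2×174.96) = 364.5 kN.
Tension rupture (net): A_n = (165 − 1×32)×6 = 798 mm² (U = 1.0, A_e = A_n). φR_n = 0.75 × 450 × 798 = 269.3 kN.
Governing: min(479.2, 364.5, 269.3) = 269.3 kN → net-section rupture.

269.3 kN (net-section rupture governs)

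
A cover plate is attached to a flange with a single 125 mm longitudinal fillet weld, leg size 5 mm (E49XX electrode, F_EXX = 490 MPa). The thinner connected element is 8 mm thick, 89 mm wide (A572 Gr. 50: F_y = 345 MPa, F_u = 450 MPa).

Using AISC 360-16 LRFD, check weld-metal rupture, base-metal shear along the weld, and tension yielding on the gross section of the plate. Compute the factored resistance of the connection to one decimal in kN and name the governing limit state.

Weld metal: throat = 0.707×5 = 3.535 mm, L = 125 mm. φR_n = 0.75 × 0.6 × 490 × 3.535 × 125 = 97.4 kN.
Base metal shear (8 mm plate): yield φR_n = 1.0×0.6×345×8×125 = 207.0 kN; rupture φR_n = 0.75×0.6×450×8×125 = 202.5 kN; take 202.5 kN (rupture).
Tension yield (gross): A_g = 89×8 = 712 mm². φR_n = 0.90 × 345 × 712 = 221.1 kN.
Governing: min(97.4, 202.5, 221.1) = 97.4 kN → weld metal.

97.4 kN (weld metal governs)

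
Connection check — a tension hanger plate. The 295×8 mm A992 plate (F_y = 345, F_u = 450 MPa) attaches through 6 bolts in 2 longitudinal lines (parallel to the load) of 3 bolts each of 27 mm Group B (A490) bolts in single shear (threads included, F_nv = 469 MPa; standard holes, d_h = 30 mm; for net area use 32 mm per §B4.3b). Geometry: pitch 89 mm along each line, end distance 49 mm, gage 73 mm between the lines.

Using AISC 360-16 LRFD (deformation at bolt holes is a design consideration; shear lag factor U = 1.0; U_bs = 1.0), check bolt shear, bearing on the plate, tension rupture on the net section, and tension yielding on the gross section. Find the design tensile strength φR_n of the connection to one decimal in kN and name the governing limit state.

623.7 kN (net-section rupture governs)

Bolt shear: A_b = π(27)²/4 = 572.56 mm². φR_n = 0.75 × 469 × 572.56 × 6 × 1 = 1208.4 kN.
Bearing (8 mm plate, F_u = 450 MPa): end bolts L_c = 49 − 30/2 = 34, R_n = min(1.2×34×8×450, 2.4×27×8×450) = 146.88 kN/bolt; interior L_c = 89 − 30 = 59, R_n = 233.28 kN/bolt. φR_n = 0.75 × (2×146.88 + 4×233.28) = 920.2 kN.
Tension rupture (net): A_n = (295 − 2×32)×8 = 1848 mm² (U = 1.0, A_e = A_n). φR_n = 0.75 × 450 × 1848 = 623.7 kN.
Tension yield (gross): A_g = 295×8 = 2360 mm². φR_n = 0.90 × 345 × 2360 = 732.8 kN.
Governing: min(1208.4, 920.2, 623.7, 732.8) = 623.7 kN → net-section rupture.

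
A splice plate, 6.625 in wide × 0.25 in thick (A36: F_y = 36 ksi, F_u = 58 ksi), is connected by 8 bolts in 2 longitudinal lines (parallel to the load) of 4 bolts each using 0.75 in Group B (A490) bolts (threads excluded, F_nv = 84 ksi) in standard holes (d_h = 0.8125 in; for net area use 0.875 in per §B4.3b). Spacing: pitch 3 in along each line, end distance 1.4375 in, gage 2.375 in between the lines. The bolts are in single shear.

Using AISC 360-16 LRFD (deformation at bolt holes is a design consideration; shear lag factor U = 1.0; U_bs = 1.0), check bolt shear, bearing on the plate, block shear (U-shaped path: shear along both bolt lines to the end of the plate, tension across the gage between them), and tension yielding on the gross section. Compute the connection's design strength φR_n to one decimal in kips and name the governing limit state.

Bolt shear: A_b = π(0.75)²/4 = 0.44179 in². φR_n = 0.75 × 84 × 0.44179 × 8 × 1 = 222.7 kips.
Bearing (0.25 in plate, F_u = 58 ksi): end bolts L_c = 1.4375 − 0.8125/2 = 1.03125, R_n = min(1.2×1.03125×0.25×58, 2.4×0.75×0.25×58) = 17.944 kips/bolt; interior L_c = 3 − 0.8125 = 2.1875, R_n = 26.1 kips/bolt. φR_n = 0.75 × (2×17.944 + 6×26.1) = 144.4 kips.
Block shear: shear path 2×[1.4375+3×3] = 2×10.4375 in, A_gv = 5.2188, A_nv = 2×(10.4375 − 3.5×0.875)×0.25 = 3.6875 in²; tension across gage: (2.375 − 1×0.875)×0.25 = 0.375 in². R_n = min(0.6×58×3.6875, 0.6×36×5.2188) + 1.0×58×0.375 = min(128.33, 112.73) + 21.75 = 134.48 kips. φR_n = 0.75 × 134.48 = 100.9 kips.
Tension yield (gross): A_g = 6.625×0.25 = 1.6563 in². φR_n = 0.90 × 36 × 1.6563 = 53.7 kips.
Governing: min(222.7, 144.4, 100.9, 53.7) = 53.7 kips → gross-section yield.

53.7 kips (gross-section yield governs)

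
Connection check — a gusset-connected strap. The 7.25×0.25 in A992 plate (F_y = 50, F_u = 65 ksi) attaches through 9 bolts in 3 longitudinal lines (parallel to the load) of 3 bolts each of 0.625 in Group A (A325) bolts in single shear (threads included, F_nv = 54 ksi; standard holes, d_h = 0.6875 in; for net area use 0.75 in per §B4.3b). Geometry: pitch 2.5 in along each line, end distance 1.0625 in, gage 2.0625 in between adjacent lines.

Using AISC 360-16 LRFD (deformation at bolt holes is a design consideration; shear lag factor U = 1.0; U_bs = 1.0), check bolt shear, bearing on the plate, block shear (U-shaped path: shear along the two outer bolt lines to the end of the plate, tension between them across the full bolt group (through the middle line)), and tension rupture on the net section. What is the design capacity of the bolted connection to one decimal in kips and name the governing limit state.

Bolt shear: A_b = π(0.625)²/4 = 0.3068 in². φR_n = 0.75 × 54 × 0.3068 × 9 × 1 = 111.8 kips.
Bearing (0.25 in plate, F_u = 65 ksi): end bolts L_c = 1.0625 − 0.6875/2 = 0.71875, R_n = min(1.2×0.71875×0.25×65, 2.4×0.625×0.25×65) = 14.016 kips/bolt; interior L_c = 2.5 − 0.6875 = 1.8125, R_n = 24.375 kips/bolt. φR_n = 0.75 × (3×14.016 + 6×24.375) = 141.2 kips.
Block shear: shear path 2×[1.0625+2×2.5] = 2×6.0625 in, A_gv = 3.0313, A_nv = 2×(6.0625 − 2.5×0.75)×0.25 = 2.0938 in²; tension across gage: (4.125 − 2×0.75)×0.25 = 0.65625 in². R_n = min(0.6×65×2.0938, 0.6×50×3.0313) + 1.0×65×0.65625 = min(81.658, 90.939) + 42.656 = 124.31 kips. φR_n = 0.75 × 124.31 = 93.2 kips.
Tension rupture (net): A_n = (7.25 − 3×0.75)×0.25 = 1.25 in² (U = 1.0, A_e = A_n). φR_n = 0.75 × 65 × 1.25 = 60.9 kips.
Governing: min(111.8, 141.2, 93.2, 60.9) = 60.9 kips → net-section rupture.

60.9 kips (net-section rupture governs)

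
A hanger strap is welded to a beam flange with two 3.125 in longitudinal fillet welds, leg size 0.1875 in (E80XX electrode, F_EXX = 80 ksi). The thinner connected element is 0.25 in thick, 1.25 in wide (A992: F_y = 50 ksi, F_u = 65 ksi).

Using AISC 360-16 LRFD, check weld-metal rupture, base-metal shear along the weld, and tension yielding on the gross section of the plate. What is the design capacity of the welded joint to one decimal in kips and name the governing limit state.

14.1 kips (gross-section yield governs)

Weld metal: throat = 0.707×0.1875 = 0.13256 in, L = 2×3.125 = 6.25 in. φR_n = 0.75 × 0.6 × 80 × 0.13256 × 6.25 = 29.8 kips.
Base metal shear (0.25 in plate): yield φR_n = 1.0×0.6×50×0.25×6.25 = 46.9 kips; rupture φR_n = 0.75×0.6×65×0.25×6.25 = 45.7 kips; take 45.7 kips (rupture).
Tension yield (gross): A_g = 1.25×0.25 = 0.3125 in². φR_n = 0.90 × 50 × 0.3125 = 14.1 kips.
Governing: min(29.8, 45.7, 14.1) = 14.1 kips → gross-section yield.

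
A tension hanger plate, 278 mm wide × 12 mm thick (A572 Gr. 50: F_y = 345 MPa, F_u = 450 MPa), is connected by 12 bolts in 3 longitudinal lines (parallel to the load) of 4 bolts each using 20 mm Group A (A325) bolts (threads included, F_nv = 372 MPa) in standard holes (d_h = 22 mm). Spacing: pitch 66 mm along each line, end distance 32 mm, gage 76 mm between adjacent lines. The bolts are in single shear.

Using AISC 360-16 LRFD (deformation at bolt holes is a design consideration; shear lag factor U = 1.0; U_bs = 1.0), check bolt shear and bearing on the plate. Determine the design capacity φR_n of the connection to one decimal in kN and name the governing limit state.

Bolt shear: A_b = π(20)²/4 = 314.16 mm². φR_n = 0.75 × 372 × 314.16 × 12 × 1 = 1051.8 kN.
Bearing (12 mm plate, F_u = 450 MPa): end bolts L_c = 32 − 22/2 = 21, R_n = min(1.2×21×12×450, 2.4×20×12×450) = 136.08 kN/bolt; interior L_c = 66 − 22 = 44, R_n = 259.2 kN/bolt. φR_n = 0.75 × (3×136.08 + 9×259.2) = 2055.8 kN.
Governing: min(1051.8, 2055.8) = 1051.8 kN → bolt shear.

1051.8 kN (bolt shear governs)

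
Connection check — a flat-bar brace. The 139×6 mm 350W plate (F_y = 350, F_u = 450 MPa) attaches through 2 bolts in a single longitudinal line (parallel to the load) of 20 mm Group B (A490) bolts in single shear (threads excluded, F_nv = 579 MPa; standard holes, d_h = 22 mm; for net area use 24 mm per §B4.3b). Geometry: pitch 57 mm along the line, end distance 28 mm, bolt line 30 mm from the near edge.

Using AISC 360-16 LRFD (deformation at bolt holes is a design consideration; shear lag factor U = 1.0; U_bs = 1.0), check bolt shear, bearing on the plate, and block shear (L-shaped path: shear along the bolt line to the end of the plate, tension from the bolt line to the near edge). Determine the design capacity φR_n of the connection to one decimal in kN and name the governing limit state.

96.0 kN (block shear governs)

Bolt shear: A_b = π(20)²/4 = 314.16 mm². φR_n = 0.75 × 579 × 314.16 × 2 × 1 = 272.8 kN.
Bearing (6 mm plate, F_u = 450 MPa): end bolts L_c = 28 − 22/2 = 17, R_n = min(1.2×17×6×450, 2.4×20×6×450) = 55.08 kN/bolt; interior L_c = 57 − 22 = 35, R_n = 113.4 kN/bolt. φR_n = 0.75 × (1×55.08 + 1×113.4) = 126.4 kN.
Block shear: shear path 1×[28+1×57] = 1×85 mm, A_gv = 510, A_nv = 1×(85 − 1.5×24)×6 = 294 mm²; tension to near edge: (30 − 0.5×24)×6 = 108 mm². R_n = min(0.6×450×294, 0.6×350×510) + 1.0×450×108 = min(79.38, 107.1) + 48.6 = 127.98 kN. φR_n = 0.75 × 127.98 = 96.0 kN.
Governing: min(272.8, 126.4, 96.0) = 96.0 kN → block shear.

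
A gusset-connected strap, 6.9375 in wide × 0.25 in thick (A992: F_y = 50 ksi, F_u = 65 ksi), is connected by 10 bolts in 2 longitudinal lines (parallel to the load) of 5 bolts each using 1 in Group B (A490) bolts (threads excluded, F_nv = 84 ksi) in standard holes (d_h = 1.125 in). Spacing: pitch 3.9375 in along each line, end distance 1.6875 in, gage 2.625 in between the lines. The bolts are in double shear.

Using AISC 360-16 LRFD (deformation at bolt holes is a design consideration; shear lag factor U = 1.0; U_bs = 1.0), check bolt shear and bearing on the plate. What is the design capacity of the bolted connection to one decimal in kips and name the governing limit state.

266.9 kips (bearing governs)

Bolt shear: A_b = π(1)²/4 = 0.7854 in². φR_n = 0.75 × 84 × 0.7854 × 10 × 2 = 989.6 kips.
Bearing (0.25 in plate, F_u = 65 ksi): end bolts L_c = 1.6875 − 1.125/2 = 1.125, R_n = min(1.2×1.125×0.25×65, 2.4×1×0.25×65) = 21.938 kips/bolt; interior L_c = 3.9375 − 1.125 = 2.8125, R_n = 39 kips/bolt. φR_n = 0.75 × (2×21.938 + 8×39) = 266.9 kips.
Governing: min(989.6, 266.9) = 266.9 kips → bearing.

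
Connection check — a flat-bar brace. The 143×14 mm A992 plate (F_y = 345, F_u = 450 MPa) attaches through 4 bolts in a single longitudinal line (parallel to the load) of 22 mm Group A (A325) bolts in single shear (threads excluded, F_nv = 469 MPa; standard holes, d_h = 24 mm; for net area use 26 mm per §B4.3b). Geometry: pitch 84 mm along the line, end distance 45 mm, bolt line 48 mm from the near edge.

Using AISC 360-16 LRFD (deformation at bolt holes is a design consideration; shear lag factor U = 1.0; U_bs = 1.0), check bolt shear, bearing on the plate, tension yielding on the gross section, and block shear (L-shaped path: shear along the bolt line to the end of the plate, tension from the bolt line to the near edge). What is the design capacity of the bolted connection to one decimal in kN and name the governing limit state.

534.8 kN (bolt shear governs)

Bolt shear: A_b = π(22)²/4 = 380.13 mm². φR_n = 0.75 × 469 × 380.13 × 4 × 1 = 534.8 kN.
Bearing (14 mm plate, F_u = 450 MPa): end bolts L_c = 45 − 24/2 = 33, R_n = min(1.2×33×14×450, 2.4×22×14×450) = 249.48 kN/bolt; interior L_c = 84 − 24 = 60, R_n = 332.64 kN/bolt. φR_n = 0.75 × (1×249.48 + 3×332.64) = 935.6 kN.
Tension yield (gross): A_g = 143×14 = 2002 mm². φR_n = 0.90 × 345 × 2002 = 621.6 kN.
Block shear: shear path 1×[45+3×84] = 1×297 mm, A_gv = 4158, A_nv = 1×(297 − 3.5×26)×14 = 2884 mm²; tension to near edge: (48 − 0.5×26)×14 = 490 mm². R_n = min(0.6×450×2884, 0.6×345×4158) + 1.0×450×490 = min(778.68, 860.71) + 220.5 = 999.18 kN. φR_n = 0.75 × 999.18 = 749.4 kN.
Governing: min(534.8, 935.6, 621.6, 749.4) = 534.8 kN → bolt shear.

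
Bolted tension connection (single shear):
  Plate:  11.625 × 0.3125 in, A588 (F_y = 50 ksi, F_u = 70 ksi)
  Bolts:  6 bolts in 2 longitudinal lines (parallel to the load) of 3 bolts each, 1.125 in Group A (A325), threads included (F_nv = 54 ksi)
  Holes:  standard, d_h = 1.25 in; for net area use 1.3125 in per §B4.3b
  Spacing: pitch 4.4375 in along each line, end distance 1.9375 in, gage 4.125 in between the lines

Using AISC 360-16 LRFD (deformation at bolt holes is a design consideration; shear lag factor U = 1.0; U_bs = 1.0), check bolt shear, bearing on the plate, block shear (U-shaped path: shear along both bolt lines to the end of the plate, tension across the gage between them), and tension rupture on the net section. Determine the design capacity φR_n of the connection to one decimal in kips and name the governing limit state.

147.7 kips (net-section rupture governs)

Bolt shear: A_b = π(1.125)²/4 = 0.99402 in². φR_n = 0.75 × 54 × 0.99402 × 6 × 1 = 241.5 kips.
Bearing (0.3125 in plate, F_u = 70 ksi): end bolts L_c = 1.9375 − 1.25/2 = 1.3125, R_n = min(1.2×1.3125×0.3125×70, 2.4×1.125×0.3125×70) = 34.453 kips/bolt; interior L_c = 4.4375 − 1.25 = 3.1875, R_n = 59.063 kips/bolt. φR_n = 0.75 × (2×34.453 + 4×59.063) = 228.9 kips.
Block shear: shear path 2×[1.9375+2×4.4375] = 2×10.8125 in, A_gv = 6.7578, A_nv = 2×(10.8125 − 2.5×1.3125)×0.3125 = 4.707 in²; tension across gage: (4.125 − 1×1.3125)×0.3125 = 0.87891 in². R_n = min(0.6×70×4.707, 0.6×50×6.7578) + 1.0×70×0.87891 = min(197.69, 202.73) + 61.524 = 259.21 kips. φR_n = 0.75 × 259.21 = 194.4 kips.
Tension rupture (net): A_n = (11.625 − 2×1.3125)×0.3125 = 2.8125 in² (U = 1.0, A_e = A_n). φR_n = 0.75 × 70 × 2.8125 = 147.7 kips.
Governing: min(241.5, 228.9, 194.4, 147.7) = 147.7 kips → net-section rupture.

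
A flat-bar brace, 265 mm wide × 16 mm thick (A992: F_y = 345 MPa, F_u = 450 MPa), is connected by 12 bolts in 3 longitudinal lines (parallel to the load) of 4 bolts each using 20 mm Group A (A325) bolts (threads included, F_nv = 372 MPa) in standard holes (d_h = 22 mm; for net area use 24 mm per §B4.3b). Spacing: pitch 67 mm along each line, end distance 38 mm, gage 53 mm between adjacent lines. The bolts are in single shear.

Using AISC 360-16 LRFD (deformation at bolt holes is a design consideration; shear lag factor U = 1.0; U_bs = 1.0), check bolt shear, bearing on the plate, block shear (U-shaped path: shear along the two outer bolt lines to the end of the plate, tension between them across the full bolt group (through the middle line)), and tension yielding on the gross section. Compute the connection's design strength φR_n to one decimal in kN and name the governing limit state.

Bolt shear: A_b = π(20)²/4 = 314.16 mm². φR_n = 0.75 × 372 × 314.16 × 12 × 1 = 1051.8 kN.
Bearing (16 mm plate, F_u = 450 MPa): end bolts L_c = 38 − 22/2 = 27, R_n = min(1.2×27×16×450, 2.4×20×16×450) = 233.28 kN/bolt; interior L_c = 67 − 22 = 45, R_n = 345.6 kN/bolt. φR_n = 0.75 × (3×233.28 + 9×345.6) = 2857.7 kN.
Block shear: shear path 2×[38+3×67] = 2×239 mm, A_gv = 7648, A_nv = 2×(239 − 3.5×24)×16 = 4960 mm²; tension across gage: (106 − 2×24)×16 = 928 mm². R_n = min(0.6×450×4960, 0.6×345×7648) + 1.0×450×928 = min(1339.2, 1583.1) + 417.6 = 1756.8 kN. φR_n = 0.75 × 1756.8 = 1317.6 kN.
Tension yield (gross): A_g = 265×16 = 4240 mm². φR_n = 0.90 × 345 × 4240 = 1316.5 kN.
Governing: min(1051.8, 2857.7, 1317.6, 1316.5) = 1051.8 kN → bolt shear.

1051.8 kN (bolt shear governs)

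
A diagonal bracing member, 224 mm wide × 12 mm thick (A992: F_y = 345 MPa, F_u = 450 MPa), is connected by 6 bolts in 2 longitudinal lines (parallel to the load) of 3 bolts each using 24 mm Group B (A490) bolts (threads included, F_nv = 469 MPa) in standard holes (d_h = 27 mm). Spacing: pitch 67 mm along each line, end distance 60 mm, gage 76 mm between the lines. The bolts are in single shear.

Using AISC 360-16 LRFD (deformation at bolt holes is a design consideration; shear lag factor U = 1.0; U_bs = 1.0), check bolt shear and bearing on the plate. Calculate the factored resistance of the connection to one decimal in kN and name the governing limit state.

954.8 kN (bolt shear governs)

Bolt shear: A_b = π(24)²/4 = 452.39 mm². φR_n = 0.75 × 469 × 452.39 × 6 × 1 = 954.8 kN.
Bearing (12 mm plate, F_u = 450 MPa): end bolts L_c = 60 − 27/2 = 46.5, R_n = min(1.2×46.5×12×450, 2.4×24×12×450) = 301.32 kN/bolt; interior L_c = 67 − 27 = 40, R_n = 259.2 kN/bolt. φR_n = 0.75 × (2×301.32 + 4×259.2) = 1229.6 kN.
Governing: min(954.8, 1229.6) = 954.8 kN → bolt shear.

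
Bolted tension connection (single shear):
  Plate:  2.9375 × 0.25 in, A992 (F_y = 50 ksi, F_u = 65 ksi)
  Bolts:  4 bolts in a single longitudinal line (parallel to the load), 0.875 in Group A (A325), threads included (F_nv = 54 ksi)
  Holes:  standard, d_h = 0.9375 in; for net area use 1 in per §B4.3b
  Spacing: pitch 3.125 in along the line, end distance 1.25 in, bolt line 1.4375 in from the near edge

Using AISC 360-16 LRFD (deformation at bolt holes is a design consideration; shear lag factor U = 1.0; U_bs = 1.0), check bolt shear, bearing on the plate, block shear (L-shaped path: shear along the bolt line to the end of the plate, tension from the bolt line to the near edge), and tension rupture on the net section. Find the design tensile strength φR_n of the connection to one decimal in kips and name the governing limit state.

23.6 kips (net-section rupture governs)

Bolt shear: A_b = π(0.875)²/4 = 0.60132 in². φR_n = 0.75 × 54 × 0.60132 × 4 × 1 = 97.4 kips.
Bearing (0.25 in plate, F_u = 65 ksi): end bolts L_c = 1.25 − 0.9375/2 = 0.78125, R_n = min(1.2×0.78125×0.25×65, 2.4×0.875×0.25×65) = 15.234 kips/bolt; interior L_c = 3.125 − 0.9375 = 2.1875, R_n = 34.125 kips/bolt. φR_n = 0.75 × (1×15.234 + 3×34.125) = 88.2 kips.
Block shear: shear path 1×[1.25+3×3.125] = 1×10.625 in, A_gv = 2.6563, A_nv = 1×(10.625 − 3.5×1)×0.25 = 1.7813 in²; tension to near edge: (1.4375 − 0.5×1)×0.25 = 0.23438 in². R_n = min(0.6×65×1.7813, 0.6×50×2.6563) + 1.0×65×0.23438 = min(69.471, 79.689) + 15.235 = 84.706 kips. φR_n = 0.75 × 84.706 = 63.5 kips.
Tension rupture (net): A_n = (2.9375 − 1×1)×0.25 = 0.48438 in² (U = 1.0, A_e = A_n). φR_n = 0.75 × 65 × 0.48438 = 23.6 kips.
Governing: min(97.4, 88.2, 63.5, 23.6) = 23.6 kips → net-section rupture.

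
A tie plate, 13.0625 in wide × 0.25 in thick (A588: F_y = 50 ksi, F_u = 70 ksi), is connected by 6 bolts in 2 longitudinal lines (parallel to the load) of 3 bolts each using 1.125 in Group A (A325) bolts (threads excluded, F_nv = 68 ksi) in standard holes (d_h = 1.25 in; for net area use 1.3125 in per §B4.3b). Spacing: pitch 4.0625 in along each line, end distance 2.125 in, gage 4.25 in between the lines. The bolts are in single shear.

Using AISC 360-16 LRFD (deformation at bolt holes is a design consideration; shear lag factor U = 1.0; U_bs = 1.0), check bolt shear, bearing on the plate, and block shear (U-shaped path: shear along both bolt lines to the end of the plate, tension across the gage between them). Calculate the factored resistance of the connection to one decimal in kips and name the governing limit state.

Bolt shear: A_b = π(1.125)²/4 = 0.99402 in². φR_n = 0.75 × 68 × 0.99402 × 6 × 1 = 304.2 kips.
Bearing (0.25 in plate, F_u = 70 ksi): end bolts L_c = 2.125 − 1.25/2 = 1.5, R_n = min(1.2×1.5×0.25×70, 2.4×1.125×0.25×70) = 31.5 kips/bolt; interior L_c = 4.0625 − 1.25 = 2.8125, R_n = 47.25 kips/bolt. φR_n = 0.75 × (2×31.5 + 4×47.25) = 189.0 kips.
Block shear: shear path 2×[2.125+2×4.0625] = 2×10.25 in, A_gv = 5.125, A_nv = 2×(10.25 − 2.5×1.3125)×0.25 = 3.4844 in²; tension across gage: (4.25 − 1×1.3125)×0.25 = 0.73438 in². R_n = min(0.6×70×3.4844, 0.6×50×5.125) + 1.0×70×0.73438 = min(146.34, 153.75) + 51.407 = 197.75 kips. φR_n = 0.75 × 197.75 = 148.3 kips.
Governing: min(304.2, 189.0, 148.3) = 148.3 kips → block shear.

148.3 kips (block shear governs)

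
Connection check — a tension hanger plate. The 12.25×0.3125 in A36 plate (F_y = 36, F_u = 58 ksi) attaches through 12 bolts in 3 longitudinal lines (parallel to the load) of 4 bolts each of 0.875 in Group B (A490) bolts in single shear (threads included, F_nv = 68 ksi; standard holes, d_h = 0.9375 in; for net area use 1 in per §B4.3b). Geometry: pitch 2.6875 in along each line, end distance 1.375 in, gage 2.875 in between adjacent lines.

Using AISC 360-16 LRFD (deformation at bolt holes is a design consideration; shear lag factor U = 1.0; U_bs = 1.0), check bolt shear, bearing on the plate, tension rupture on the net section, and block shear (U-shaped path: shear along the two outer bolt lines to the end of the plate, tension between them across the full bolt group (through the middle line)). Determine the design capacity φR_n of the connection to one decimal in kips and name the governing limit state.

125.7 kips (net-section rupture governs)

Bolt shear: A_b = π(0.875)²/4 = 0.60132 in². φR_n = 0.75 × 68 × 0.60132 × 12 × 1 = 368.0 kips.
Bearing (0.3125 in plate, F_u = 58 ksi): end bolts L_c = 1.375 − 0.9375/2 = 0.90625, R_n = min(1.2×0.90625×0.3125×58, 2.4×0.875×0.3125×58) = 19.711 kips/bolt; interior L_c = 2.6875 − 0.9375 = 1.75, R_n = 38.063 kips/bolt. φR_n = 0.75 × (3×19.711 + 9×38.063) = 301.3 kips.
Tension rupture (net): A_n = (12.25 − 3×1)×0.3125 = 2.8906 in² (U = 1.0, A_e = A_n). φR_n = 0.75 × 58 × 2.8906 = 125.7 kips.
Block shear: shear path 2×[1.375+3×2.6875] = 2×9.4375 in, A_gv = 5.8984, A_nv = 2×(9.4375 − 3.5×1)×0.3125 = 3.7109 in²; tension across gage: (5.75 − 2×1)×0.3125 = 1.1719 in². R_n = min(0.6×58×3.7109, 0.6×36×5.8984) + 1.0×58×1.1719 = min(129.14, 127.41) + 67.97 = 195.38 kips. φR_n = 0.75 × 195.38 = 146.5 kips.
Governing: min(368.0, 301.3, 125.7, 146.5) = 125.7 kips → net-section rupture.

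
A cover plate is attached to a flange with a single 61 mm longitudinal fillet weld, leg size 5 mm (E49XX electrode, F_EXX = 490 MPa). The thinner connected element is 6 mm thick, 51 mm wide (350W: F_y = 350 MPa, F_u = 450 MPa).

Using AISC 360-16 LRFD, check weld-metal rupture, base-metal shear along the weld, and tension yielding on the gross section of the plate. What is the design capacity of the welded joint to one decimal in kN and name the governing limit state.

Weld metal: throat = 0.707×5 = 3.535 mm, L = 61 mm. φR_n = 0.75 × 0.6 × 490 × 3.535 × 61 = 47.5 kN.
Base metal shear (6 mm plate): yield φR_n = 1.0×0.6×350×6×61 = 76.9 kN; rupture φR_n = 0.75×0.6×450×6×61 = 74.1 kN; take 74.1 kN (rupture).
Tension yield (gross): A_g = 51×6 = 306 mm². φR_n = 0.90 × 350 × 306 = 96.4 kN.
Governing: min(47.5, 74.1, 96.4) = 47.5 kN → weld metal.

47.5 kN (weld metal governs)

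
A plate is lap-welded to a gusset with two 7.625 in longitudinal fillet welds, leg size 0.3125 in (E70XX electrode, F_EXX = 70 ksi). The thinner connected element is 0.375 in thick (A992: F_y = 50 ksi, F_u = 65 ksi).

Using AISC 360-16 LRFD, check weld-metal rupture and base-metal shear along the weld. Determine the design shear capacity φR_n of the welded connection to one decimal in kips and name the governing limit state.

106.1 kips (weld metal governs)

Weld metal: throat = 0.707×0.3125 = 0.22094 in, L = 2×7.625 = 15.25 in. φR_n = 0.75 × 0.6 × 70 × 0.22094 × 15.25 = 106.1 kips.
Base metal shear (0.375 in plate): yield φR_n = 1.0×0.6×50×0.375×15.25 = 171.6 kips; rupture φR_n = 0.75×0.6×65×0.375×15.25 = 167.3 kips; take 167.3 kips (rupture).
Governing: min(106.1, 167.3) = 106.1 kips → weld metal.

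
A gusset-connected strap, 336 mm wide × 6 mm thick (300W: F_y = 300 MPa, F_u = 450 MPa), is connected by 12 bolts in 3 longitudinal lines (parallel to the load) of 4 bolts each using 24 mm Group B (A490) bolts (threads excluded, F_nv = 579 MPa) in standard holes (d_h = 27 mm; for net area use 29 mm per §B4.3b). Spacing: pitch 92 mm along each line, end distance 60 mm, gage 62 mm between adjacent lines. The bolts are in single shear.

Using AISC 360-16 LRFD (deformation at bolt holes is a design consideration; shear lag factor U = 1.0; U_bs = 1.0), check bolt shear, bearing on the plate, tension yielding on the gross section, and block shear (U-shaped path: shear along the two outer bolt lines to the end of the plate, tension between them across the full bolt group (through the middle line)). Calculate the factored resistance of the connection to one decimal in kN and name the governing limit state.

544.3 kN (gross-section yield governs)

Bolt shear: A_b = π(24)²/4 = 452.39 mm². φR_n = 0.75 × 579 × 452.39 × 12 × 1 = 2357.4 kN.
Bearing (6 mm plate, F_u = 450 MPa): end bolts L_c = 60 − 27/2 = 46.5, R_n = min(1.2×46.5×6×450, 2.4×24×6×450) = 150.66 kN/bolt; interior L_c = 92 − 27 = 65, R_n = 155.52 kN/bolt. φR_n = 0.75 × (3×150.66 + 9×155.52) = 1388.7 kN.
Tension yield (gross): A_g = 336×6 = 2016 mm². φR_n = 0.90 × 300 × 2016 = 544.3 kN.
Block shear: shear path 2×[60+3×92] = 2×336 mm, A_gv = 4032, A_nv = 2×(336 − 3.5×29)×6 = 2814 mm²; tension across gage: (124 − 2×29)×6 = 396 mm². R_n = min(0.6×450×2814, 0.6×300×4032) + 1.0×450×396 = min(759.78, 725.76) + 178.2 = 903.96 kN. φR_n = 0.75 × 903.96 = 678.0 kN.
Governing: min(2357.4, 1388.7, 544.3, 678.0) = 544.3 kN → gross-section yield.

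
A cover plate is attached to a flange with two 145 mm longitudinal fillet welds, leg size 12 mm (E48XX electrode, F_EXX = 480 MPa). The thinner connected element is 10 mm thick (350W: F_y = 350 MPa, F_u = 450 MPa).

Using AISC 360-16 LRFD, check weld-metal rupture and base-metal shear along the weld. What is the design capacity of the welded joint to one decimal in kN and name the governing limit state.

531.4 kN (weld metal governs)

Weld metal: throat = 0.707×12 = 8.484 mm, L = 2×145 = 290 mm. φR_n = 0.75 × 0.6 × 480 × 8.484 × 290 = 531.4 kN.
Base metal shear (10 mm plate): yield φR_n = 1.0×0.6×350×10×290 = 609.0 kN; rupture φR_n = 0.75×0.6×450×10×290 = 587.3 kN; take 587.3 kN (rupture).
Governing: min(531.4, 587.3) = 531.4 kN → weld metal.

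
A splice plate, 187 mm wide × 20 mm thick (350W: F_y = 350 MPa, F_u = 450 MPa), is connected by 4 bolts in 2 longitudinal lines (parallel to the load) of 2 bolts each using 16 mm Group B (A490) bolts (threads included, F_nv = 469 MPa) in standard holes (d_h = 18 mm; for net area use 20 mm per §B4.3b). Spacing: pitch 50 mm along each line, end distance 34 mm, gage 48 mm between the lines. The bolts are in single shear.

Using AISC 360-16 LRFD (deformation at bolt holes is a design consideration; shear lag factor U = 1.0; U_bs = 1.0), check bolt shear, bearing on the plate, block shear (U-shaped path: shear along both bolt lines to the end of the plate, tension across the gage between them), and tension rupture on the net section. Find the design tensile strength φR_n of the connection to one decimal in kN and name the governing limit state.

282.9 kN (bolt shear governs)

Bolt shear: A_b = π(16)²/4 = 201.06 mm². φR_n = 0.75 × 469 × 201.06 × 4 × 1 = 282.9 kN.
Bearing (20 mm plate, F_u = 450 MPa): end bolts L_c = 34 − 18/2 = 25, R_n = min(1.2×25×20×450, 2.4×16×20×450) = 270 kN/bolt; interior L_c = 50 − 18 = 32, R_n = 345.6 kN/bolt. φR_n = 0.75 × (2×270 + 2×345.6) = 923.4 kN.
Block shear: shear path 2×[34+1×50] = 2×84 mm, A_gv = 3360, A_nv = 2×(84 − 1.5×20)×20 = 2160 mm²; tension across gage: (48 − 1×20)×20 = 560 mm². R_n = min(0.6×450×2160, 0.6×350×3360) + 1.0×450×560 = min(583.2, 705.6) + 252 = 835.2 kN. φR_n = 0.75 × 835.2 = 626.4 kN.
Tension rupture (net): A_n = (187 − 2×20)×20 = 2940 mm² (U = 1.0, A_e = A_n). φR_n = 0.75 × 450 × 2940 = 992.3 kN.
Governing: min(282.9, 923.4, 626.4, 992.3) = 282.9 kN → bolt shear.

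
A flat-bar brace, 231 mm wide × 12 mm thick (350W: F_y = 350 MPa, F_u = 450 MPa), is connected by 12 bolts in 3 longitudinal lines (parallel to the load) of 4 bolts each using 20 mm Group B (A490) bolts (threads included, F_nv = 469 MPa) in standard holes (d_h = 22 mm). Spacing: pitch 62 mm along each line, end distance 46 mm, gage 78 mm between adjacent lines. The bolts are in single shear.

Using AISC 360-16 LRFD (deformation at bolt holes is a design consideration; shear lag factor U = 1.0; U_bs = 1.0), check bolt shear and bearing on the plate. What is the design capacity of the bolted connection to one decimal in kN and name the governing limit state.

1326.1 kN (bolt shear governs)

Bolt shear: A_b = π(20)²/4 = 314.16 mm². φR_n = 0.75 × 469 × 314.16 × 12 × 1 = 1326.1 kN.
Bearing (12 mm plate, F_u = 450 MPa): end bolts L_c = 46 − 22/2 = 35, R_n = min(1.2×35×12×450, 2.4×20×12×450) = 226.8 kN/bolt; interior L_c = 62 − 22 = 40, R_n = 259.2 kN/bolt. φR_n = 0.75 × (3×226.8 + 9×259.2) = 2259.9 kN.
Governing: min(1326.1, 2259.9) = 1326.1 kN → bolt shear.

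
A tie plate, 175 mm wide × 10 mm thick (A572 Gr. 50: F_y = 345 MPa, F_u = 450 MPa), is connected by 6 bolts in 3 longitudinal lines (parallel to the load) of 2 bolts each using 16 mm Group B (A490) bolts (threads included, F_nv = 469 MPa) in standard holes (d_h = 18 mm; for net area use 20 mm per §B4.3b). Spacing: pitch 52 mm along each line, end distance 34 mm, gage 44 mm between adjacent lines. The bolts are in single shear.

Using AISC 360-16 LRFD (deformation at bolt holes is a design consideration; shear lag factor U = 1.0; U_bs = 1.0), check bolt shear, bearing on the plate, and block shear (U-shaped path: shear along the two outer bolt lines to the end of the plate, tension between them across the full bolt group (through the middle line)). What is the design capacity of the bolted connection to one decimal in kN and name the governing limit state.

Bolt shear: A_b = π(16)²/4 = 201.06 mm². φR_n = 0.75 × 469 × 201.06 × 6 × 1 = 424.3 kN.
Bearing (10 mm plate, F_u = 450 MPa): end bolts L_c = 34 − 18/2 = 25, R_n = min(1.2×25×10×450, 2.4×16×10×450) = 135 kN/bolt; interior L_c = 52 − 18 = 34, R_n = 172.8 kN/bolt. φR_n = 0.75 × (3×135 + 3×172.8) = 692.6 kN.
Block shear: shear path 2×[34+1×52] = 2×86 mm, A_gv = 1720, A_nv = 2×(86 − 1.5×20)×10 = 1120 mm²; tension across gage: (88 − 2×20)×10 = 480 mm². R_n = min(0.6×450×1120, 0.6×345×1720) + 1.0×450×480 = min(302.4, 356.04) + 216 = 518.4 kN. φR_n = 0.75 × 518.4 = 388.8 kN.
Governing: min(424.3, 692.6, 388.8) = 388.8 kN → block shear.

388.8 kN (block shear governs)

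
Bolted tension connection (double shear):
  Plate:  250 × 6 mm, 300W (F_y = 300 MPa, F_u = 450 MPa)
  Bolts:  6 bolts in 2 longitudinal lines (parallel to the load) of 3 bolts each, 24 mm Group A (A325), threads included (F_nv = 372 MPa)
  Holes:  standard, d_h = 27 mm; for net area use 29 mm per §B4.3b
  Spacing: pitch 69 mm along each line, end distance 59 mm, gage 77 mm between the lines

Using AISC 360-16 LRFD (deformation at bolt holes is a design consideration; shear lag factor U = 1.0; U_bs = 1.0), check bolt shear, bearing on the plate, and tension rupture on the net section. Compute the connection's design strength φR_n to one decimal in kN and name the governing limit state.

388.8 kN (net-section rupture governs)

Bolt shear: A_b = π(24)²/4 = 452.39 mm². φR_n = 0.75 × 372 × 452.39 × 6 × 2 = 1514.6 kN.
Bearing (6 mm plate, F_u = 450 MPa): end bolts L_c = 59 − 27/2 = 45.5, R_n = min(1.2×45.5×6×450, 2.4×24×6×450) = 147.42 kN/bolt; interior L_c = 69 − 27 = 42, R_n = 136.08 kN/bolt. φR_n = 0.75 × (2×147.42 + 4×136.08) = 629.4 kN.
Tension rupture (net): A_n = (250 − 2×29)×6 = 1152 mm² (U = 1.0, A_e = A_n). φR_n = 0.75 × 450 × 1152 = 388.8 kN.
Governing: min(1514.6, 629.4, 388.8) = 388.8 kN → net-section rupture.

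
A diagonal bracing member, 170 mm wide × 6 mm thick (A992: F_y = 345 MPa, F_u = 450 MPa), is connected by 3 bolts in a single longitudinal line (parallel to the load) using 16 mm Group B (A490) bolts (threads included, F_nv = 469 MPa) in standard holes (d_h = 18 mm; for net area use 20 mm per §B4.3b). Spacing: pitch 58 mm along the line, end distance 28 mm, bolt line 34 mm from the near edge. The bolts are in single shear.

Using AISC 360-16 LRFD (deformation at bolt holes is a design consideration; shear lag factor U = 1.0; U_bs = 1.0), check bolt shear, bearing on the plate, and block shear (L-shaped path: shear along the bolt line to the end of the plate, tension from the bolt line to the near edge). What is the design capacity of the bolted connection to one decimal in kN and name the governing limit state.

162.8 kN (block shear governs)

Bolt shear: A_b = π(16)²/4 = 201.06 mm². φR_n = 0.75 × 469 × 201.06 × 3 × 1 = 212.2 kN.
Bearing (6 mm plate, F_u = 450 MPa): end bolts L_c = 28 − 18/2 = 19, R_n = min(1.2×19×6×450, 2.4×16×6×450) = 61.56 kN/bolt; interior L_c = 58 − 18 = 40, R_n = 103.68 kN/bolt. φR_n = 0.75 × (1×61.56 + 2×103.68) = 201.7 kN.
Block shear: shear path 1×[28+2×58] = 1×144 mm, A_gv = 864, A_nv = 1×(144 − 2.5×20)×6 = 564 mm²; tension to near edge: (34 − 0.5×20)×6 = 144 mm². R_n = min(0.6×450×564, 0.6×345×864) + 1.0×450×144 = min(152.28, 178.85) + 64.8 = 217.08 kN. φR_n = 0.75 × 217.08 = 162.8 kN.
Governing: min(212.2, 201.7, 162.8) = 162.8 kN → block shear.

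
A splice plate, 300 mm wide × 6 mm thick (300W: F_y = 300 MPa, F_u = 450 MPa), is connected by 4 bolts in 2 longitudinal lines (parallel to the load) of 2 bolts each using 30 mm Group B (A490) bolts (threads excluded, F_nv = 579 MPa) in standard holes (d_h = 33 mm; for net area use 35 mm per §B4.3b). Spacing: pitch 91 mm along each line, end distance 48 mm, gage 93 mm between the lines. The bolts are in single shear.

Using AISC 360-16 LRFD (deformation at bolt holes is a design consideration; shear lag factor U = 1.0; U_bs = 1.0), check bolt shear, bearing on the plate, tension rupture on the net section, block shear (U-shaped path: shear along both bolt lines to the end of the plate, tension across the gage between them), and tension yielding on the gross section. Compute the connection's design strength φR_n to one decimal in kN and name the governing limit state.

Bolt shear: A_b = π(30)²/4 = 706.86 mm². φR_n = 0.75 × 579 × 706.86 × 4 × 1 = 1227.8 kN.
Bearing (6 mm plate, F_u = 450 MPa): end bolts L_c = 48 − 33/2 = 31.5, R_n = min(1.2×31.5×6×450, 2.4×30×6×450) = 102.06 kN/bolt; interior L_c = 91 − 33 = 58, R_n = 187.92 kN/bolt. φR_n = 0.75 × (2×102.06 + 2×187.92) = 435.0 kN.
Tension rupture (net): A_n = (300 − 2×35)×6 = 1380 mm² (U = 1.0, A_e = A_n). φR_n = 0.75 × 450 × 1380 = 465.8 kN.
Block shear: shear path 2×[48+1×91] = 2×139 mm, A_gv = 1668, A_nv = 2×(139 − 1.5×35)×6 = 1038 mm²; tension across gage: (93 − 1×35)×6 = 348 mm². R_n = min(0.6×450×1038, 0.6×300×1668) + 1.0×450×348 = min(280.26, 300.24) + 156.6 = 436.86 kN. φR_n = 0.75 × 436.86 = 327.6 kN.
Tension yield (gross): A_g = 300×6 = 1800 mm². φR_n = 0.90 × 300 × 1800 = 486.0 kN.
Governing: min(1227.8, 435.0, 465.8, 327.6, 486.0) = 327.6 kN → block shear.

327.6 kN (block shear governs)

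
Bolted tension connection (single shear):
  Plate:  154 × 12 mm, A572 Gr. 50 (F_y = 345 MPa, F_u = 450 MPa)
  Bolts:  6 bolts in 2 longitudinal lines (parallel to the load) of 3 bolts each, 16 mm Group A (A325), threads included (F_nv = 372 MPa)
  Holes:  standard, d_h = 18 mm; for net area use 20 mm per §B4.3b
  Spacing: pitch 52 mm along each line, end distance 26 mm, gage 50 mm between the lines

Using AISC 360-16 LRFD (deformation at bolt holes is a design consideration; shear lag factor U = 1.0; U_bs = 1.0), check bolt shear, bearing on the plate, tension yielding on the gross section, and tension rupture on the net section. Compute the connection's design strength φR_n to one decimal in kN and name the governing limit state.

336.6 kN (bolt shear governs)

Bolt shear: A_b = π(16)²/4 = 201.06 mm². φR_n = 0.75 × 372 × 201.06 × 6 × 1 = 336.6 kN.
Bearing (12 mm plate, F_u = 450 MPa): end bolts L_c = 26 − 18/2 = 17, R_n = min(1.2×17×12×450, 2.4×16×12×450) = 110.16 kN/bolt; interior L_c = 52 − 18 = 34, R_n = 207.36 kN/bolt. φR_n = 0.75 × (2×110.16 + 4×207.36) = 787.3 kN.
Tension yield (gross): A_g = 154×12 = 1848 mm². φR_n = 0.90 × 345 × 1848 = 573.8 kN.
Tension rupture (net): A_n = (154 − 2×20)×12 = 1368 mm² (U = 1.0, A_e = A_n). φR_n = 0.75 × 450 × 1368 = 461.7 kN.
Governing: min(336.6, 787.3, 573.8, 461.7) = 336.6 kN → bolt shear.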